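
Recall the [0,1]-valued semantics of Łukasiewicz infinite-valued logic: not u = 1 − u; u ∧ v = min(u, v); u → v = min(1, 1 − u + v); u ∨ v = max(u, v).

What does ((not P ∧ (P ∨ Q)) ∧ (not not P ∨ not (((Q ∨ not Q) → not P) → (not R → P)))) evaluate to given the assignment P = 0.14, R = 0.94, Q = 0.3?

not P: Łukasiewicz ¬ gives 1 − 0.14 = 0.86
(P ∨ Q) = max(0.14, 0.3) = 0.3
(not P ∧ (P ∨ Q)) = min(0.86, 0.3) = 0.3
not P: Łukasiewicz ¬ gives 1 − 0.14 = 0.86
not not P: Łukasiewicz ¬ gives 1 − 0.86 = 0.14
not Q: Łukasiewicz ¬ gives 1 − 0.3 = 0.7
(Q ∨ not Q) = max(0.3, 0.7) = 0.7
not P: Łukasiewicz ¬ gives 1 − 0.14 = 0.86
((Q ∨ not Q) → not P): min(1, 1 − 0.7 + 0.86) = 1
not R: Łukasiewicz ¬ gives 1 − 0.94 = 0.06
(not R → P): min(1, 1 − 0.06 + 0.14) = 1
(((Q ∨ not Q) → not P) → (not R → P)): min(1, 1 − 1 + 1) = 1
not (((Q ∨ not Q) → not P) → (not R → P)): Łukasiewicz ¬ gives 1 − 1 = 0
(not not P ∨ not (((Q ∨ not Q) → not P) → (not R → P))) = max(0.14, 0) = 0.14
((not P ∧ (P ∨ Q)) ∧ (not not P ∨ not (((Q ∨ not Q) → not P) → (not R → P)))) = min(0.3, 0.14) = 0.14

0.14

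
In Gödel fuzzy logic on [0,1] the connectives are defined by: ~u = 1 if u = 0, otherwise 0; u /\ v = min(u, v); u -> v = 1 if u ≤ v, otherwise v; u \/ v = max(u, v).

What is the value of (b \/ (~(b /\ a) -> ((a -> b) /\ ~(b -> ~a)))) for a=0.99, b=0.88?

(b /\ a) = min(0.88, 0.99) = 0.88
~(b /\ a): Gödel ¬ of 0.88 = 0 (operand ≠ 0)
(a -> b): 0.99 > 0.88, so result = 0.88
~a: Gödel ¬ of 0.99 = 0 (operand ≠ 0)
(b -> ~a): 0.88 > 0, so result = 0
~(b -> ~a): Gödel ¬ of 0 = 1 (operand is 0)
((a -> b) /\ ~(b -> ~a)) = min(0.88, 1) = 0.88
(~(b /\ a) -> ((a -> b) /\ ~(b -> ~a))): 0 ≤ 0.88, so result = 1
(b \/ (~(b /\ a) -> ((a -> b) /\ ~(b -> ~a)))) = max(0.88, 1) = 1

1.00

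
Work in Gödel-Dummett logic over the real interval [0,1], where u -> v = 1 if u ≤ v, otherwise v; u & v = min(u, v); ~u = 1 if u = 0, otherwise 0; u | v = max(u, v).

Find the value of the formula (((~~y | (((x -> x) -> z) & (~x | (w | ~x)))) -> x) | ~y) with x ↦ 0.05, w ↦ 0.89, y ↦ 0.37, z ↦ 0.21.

~y: Gödel ¬ of 0.37 = 0 (operand ≠ 0)
~~y: Gödel ¬ of 0 = 1 (operand is 0)
(x -> x): 0.05 ≤ 0.05, so result = 1
((x -> x) -> z): 1 > 0.21, so result = 0.21
~x: Gödel ¬ of 0.05 = 0 (operand ≠ 0)
~x: Gödel ¬ of 0.05 = 0 (operand ≠ 0)
(w | ~x) = max(0.89, 0) = 0.89
(~x | (w | ~x)) = max(0, 0.89) = 0.89
(((x -> x) -> z) & (~x | (w | ~x))) = min(0.21, 0.89) = 0.21
(~~y | (((x -> x) -> z) & (~x | (w | ~x)))) = max(1, 0.21) = 1
((~~y | (((x -> x) -> z) & (~x | (w | ~x)))) -> x): 1 > 0.05, so result = 0.05
~y: Gödel ¬ of 0.37 = 0 (operand ≠ 0)
(((~~y | (((x -> x) -> z) & (~x | (w | ~x)))) -> x) | ~y) = max(0.05, 0) = 0.05

0.05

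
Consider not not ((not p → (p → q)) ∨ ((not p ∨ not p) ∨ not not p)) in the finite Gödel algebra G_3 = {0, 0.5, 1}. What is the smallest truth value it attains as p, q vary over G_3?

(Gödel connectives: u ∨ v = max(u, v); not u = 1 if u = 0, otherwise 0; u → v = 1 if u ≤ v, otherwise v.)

Every assignment gives 1. For instance at p = 0, q = 0:
  not p: Gödel ¬ of 0 = 1 (operand is 0)
  (p → q): 0 ≤ 0, so result = 1
  (not p → (p → q)): 1 ≤ 1, so result = 1
  not p: Gödel ¬ of 0 = 1 (operand is 0)
  not p: Gödel ¬ of 0 = 1 (operand is 0)
  (not p ∨ not p) = max(1, 1) = 1
  not p: Gödel ¬ of 0 = 1 (operand is 0)
  not not p: Gödel ¬ of 1 = 0 (operand ≠ 0)
  ((not p ∨ not p) ∨ not not p) = max(1, 0) = 1
  ((not p → (p → q)) ∨ ((not p ∨ not p) ∨ not not p)) = max(1, 1) = 1
  not ((not p → (p → q)) ∨ ((not p ∨ not p) ∨ not not p)): Gödel ¬ of 1 = 0 (operand ≠ 0)
  not not ((not p → (p → q)) ∨ ((not p ∨ not p) ∨ not not p)): Gödel ¬ of 0 = 1 (operand is 0)
All 9 assignments give value 1 — the formula is a G_3-tautology.

1.00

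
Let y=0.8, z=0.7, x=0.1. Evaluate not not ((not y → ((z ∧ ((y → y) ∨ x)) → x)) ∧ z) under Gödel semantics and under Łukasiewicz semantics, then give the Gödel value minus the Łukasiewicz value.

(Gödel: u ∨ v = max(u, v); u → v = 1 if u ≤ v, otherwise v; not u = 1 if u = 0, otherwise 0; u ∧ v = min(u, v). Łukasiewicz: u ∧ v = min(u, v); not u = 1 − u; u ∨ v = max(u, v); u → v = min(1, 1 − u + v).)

0.30

Gödel evaluation:
  not y: Gödel ¬ of 0.8 = 0 (operand ≠ 0)
  (y → y): 0.8 ≤ 0.8, so result = 1
  ((y → y) ∨ x) = max(1, 0.1) = 1
  (z ∧ ((y → y) ∨ x)) = min(0.7, 1) = 0.7
  ((z ∧ ((y → y) ∨ x)) → x): 0.7 > 0.1, so result = 0.1
  (not y → ((z ∧ ((y → y) ∨ x)) → x)): 0 ≤ 0.1, so result = 1
  ((not y → ((z ∧ ((y → y) ∨ x)) → x)) ∧ z) = min(1, 0.7) = 0.7
  not ((not y → ((z ∧ ((y → y) ∨ x)) → x)) ∧ z): Gödel ¬ of 0.7 = 0 (operand ≠ 0)
  not not ((not y → ((z ∧ ((y → y) ∨ x)) → x)) ∧ z): Gödel ¬ of 0 = 1 (operand is 0)
  Gödel value = 1
Łukasiewicz evaluation:
  not y: Łukasiewicz ¬ gives 1 − 0.8 = 0.2
  (y → y): min(1, 1 − 0.8 + 0.8) = 1
  ((y → y) ∨ x) = max(1, 0.1) = 1
  (z ∧ ((y → y) ∨ x)) = min(0.7, 1) = 0.7
  ((z ∧ ((y → y) ∨ x)) → x): min(1, 1 − 0.7 + 0.1) = 0.4
  (not y → ((z ∧ ((y → y) ∨ x)) → x)): min(1, 1 − 0.2 + 0.4) = 1
  ((not y → ((z ∧ ((y → y) ∨ x)) → x)) ∧ z) = min(1, 0.7) = 0.7
  not ((not y → ((z ∧ ((y → y) ∨ x)) → x)) ∧ z): Łukasiewicz ¬ gives 1 − 0.7 = 0.3
  not not ((not y → ((z ∧ ((y → y) ∨ x)) → x)) ∧ z): Łukasiewicz ¬ gives 1 − 0.3 = 0.7
  Łukasiewicz value = 0.7
Difference: 1 − 0.7 = 0.30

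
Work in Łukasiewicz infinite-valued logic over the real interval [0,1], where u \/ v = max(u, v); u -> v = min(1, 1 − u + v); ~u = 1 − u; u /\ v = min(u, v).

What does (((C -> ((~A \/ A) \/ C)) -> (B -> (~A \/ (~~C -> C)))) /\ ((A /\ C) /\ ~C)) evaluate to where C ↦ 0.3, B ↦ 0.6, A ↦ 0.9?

0.30

~A: Łukasiewicz ¬ gives 1 − 0.9 = 0.1
(~A \/ A) = max(0.1, 0.9) = 0.9
((~A \/ A) \/ C) = max(0.9, 0.3) = 0.9
(C -> ((~A \/ A) \/ C)): min(1, 1 − 0.3 + 0.9) = 1
~A: Łukasiewicz ¬ gives 1 − 0.9 = 0.1
~C: Łukasiewicz ¬ gives 1 − 0.3 = 0.7
~~C: Łukasiewicz ¬ gives 1 − 0.7 = 0.3
(~~C -> C): min(1, 1 − 0.3 + 0.3) = 1
(~A \/ (~~C -> C)) = max(0.1, 1) = 1
(B -> (~A \/ (~~C -> C))): min(1, 1 − 0.6 + 1) = 1
((C -> ((~A \/ A) \/ C)) -> (B -> (~A \/ (~~C -> C)))): min(1, 1 − 1 + 1) = 1
(A /\ C) = min(0.9, 0.3) = 0.3
~C: Łukasiewicz ¬ gives 1 − 0.3 = 0.7
((A /\ C) /\ ~C) = min(0.3, 0.7) = 0.3
(((C -> ((~A \/ A) \/ C)) -> (B -> (~A \/ (~~C -> C)))) /\ ((A /\ C) /\ ~C)) = min(1, 0.3) = 0.3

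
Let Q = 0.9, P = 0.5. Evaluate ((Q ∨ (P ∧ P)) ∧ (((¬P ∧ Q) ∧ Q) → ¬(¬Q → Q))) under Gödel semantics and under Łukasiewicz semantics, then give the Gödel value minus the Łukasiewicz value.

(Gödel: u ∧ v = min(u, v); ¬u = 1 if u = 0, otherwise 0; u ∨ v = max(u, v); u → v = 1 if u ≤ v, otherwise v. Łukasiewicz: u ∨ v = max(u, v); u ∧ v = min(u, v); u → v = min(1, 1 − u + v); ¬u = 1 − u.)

Gödel evaluation:
  (P ∧ P) = min(0.5, 0.5) = 0.5
  (Q ∨ (P ∧ P)) = max(0.9, 0.5) = 0.9
  ¬P: Gödel ¬ of 0.5 = 0 (operand ≠ 0)
  (¬P ∧ Q) = min(0, 0.9) = 0
  ((¬P ∧ Q) ∧ Q) = min(0, 0.9) = 0
  ¬Q: Gödel ¬ of 0.9 = 0 (operand ≠ 0)
  (¬Q → Q): 0 ≤ 0.9, so result = 1
  ¬(¬Q → Q): Gödel ¬ of 1 = 0 (operand ≠ 0)
  (((¬P ∧ Q) ∧ Q) → ¬(¬Q → Q)): 0 ≤ 0, so result = 1
  ((Q ∨ (P ∧ P)) ∧ (((¬P ∧ Q) ∧ Q) → ¬(¬Q → Q))) = min(0.9, 1) = 0.9
  Gödel value = 0.9
Łukasiewicz evaluation:
  (P ∧ P) = min(0.5, 0.5) = 0.5
  (Q ∨ (P ∧ P)) = max(0.9, 0.5) = 0.9
  ¬P: Łukasiewicz ¬ gives 1 − 0.5 = 0.5
  (¬P ∧ Q) = min(0.5, 0.9) = 0.5
  ((¬P ∧ Q) ∧ Q) = min(0.5, 0.9) = 0.5
  ¬Q: Łukasiewicz ¬ gives 1 − 0.9 = 0.1
  (¬Q → Q): min(1, 1 − 0.1 + 0.9) = 1
  ¬(¬Q → Q): Łukasiewicz ¬ gives 1 − 1 = 0
  (((¬P ∧ Q) ∧ Q) → ¬(¬Q → Q)): min(1, 1 − 0.5 + 0) = 0.5
  ((Q ∨ (P ∧ P)) ∧ (((¬P ∧ Q) ∧ Q) → ¬(¬Q → Q))) = min(0.9, 0.5) = 0.5
  Łukasiewicz value = 0.5
Difference: 0.9 − 0.5 = 0.40

0.40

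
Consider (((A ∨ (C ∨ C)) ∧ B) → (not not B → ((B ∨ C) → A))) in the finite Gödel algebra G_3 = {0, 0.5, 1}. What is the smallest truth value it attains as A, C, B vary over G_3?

0.00

The minimum is attained at A = 0, C = 0.5, B = 0.5:
  (C ∨ C) = max(0.5, 0.5) = 0.5
  (A ∨ (C ∨ C)) = max(0, 0.5) = 0.5
  ((A ∨ (C ∨ C)) ∧ B) = min(0.5, 0.5) = 0.5
  not B: Gödel ¬ of 0.5 = 0 (operand ≠ 0)
  not not B: Gödel ¬ of 0 = 1 (operand is 0)
  (B ∨ C) = max(0.5, 0.5) = 0.5
  ((B ∨ C) → A): 0.5 > 0, so result = 0
  (not not B → ((B ∨ C) → A)): 1 > 0, so result = 0
  (((A ∨ (C ∨ C)) ∧ B) → (not not B → ((B ∨ C) → A))): 0.5 > 0, so result = 0
Checking all 27 assignments confirms none give a value below 0.00.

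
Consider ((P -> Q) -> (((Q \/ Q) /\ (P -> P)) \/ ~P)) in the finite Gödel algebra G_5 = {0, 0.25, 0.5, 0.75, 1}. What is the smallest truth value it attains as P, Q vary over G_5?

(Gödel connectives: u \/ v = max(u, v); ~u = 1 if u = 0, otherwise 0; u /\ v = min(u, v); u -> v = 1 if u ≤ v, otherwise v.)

The minimum is attained at P = 0.25, Q = 0.25:
  (P -> Q): 0.25 ≤ 0.25, so result = 1
  (Q \/ Q) = max(0.25, 0.25) = 0.25
  (P -> P): 0.25 ≤ 0.25, so result = 1
  ((Q \/ Q) /\ (P -> P)) = min(0.25, 1) = 0.25
  ~P: Gödel ¬ of 0.25 = 0 (operand ≠ 0)
  (((Q \/ Q) /\ (P -> P)) \/ ~P) = max(0.25, 0) = 0.25
  ((P -> Q) -> (((Q \/ Q) /\ (P -> P)) \/ ~P)): 1 > 0.25, so result = 0.25
Checking all 25 assignments confirms none give a value below 0.25.

0.25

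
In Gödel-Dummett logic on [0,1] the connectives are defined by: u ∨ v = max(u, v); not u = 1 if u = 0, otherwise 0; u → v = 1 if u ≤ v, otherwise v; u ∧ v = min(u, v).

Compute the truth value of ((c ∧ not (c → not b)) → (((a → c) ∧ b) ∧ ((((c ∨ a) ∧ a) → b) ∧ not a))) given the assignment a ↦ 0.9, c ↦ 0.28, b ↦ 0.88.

not b: Gödel ¬ of 0.88 = 0 (operand ≠ 0)
(c → not b): 0.28 > 0, so result = 0
not (c → not b): Gödel ¬ of 0 = 1 (operand is 0)
(c ∧ not (c → not b)) = min(0.28, 1) = 0.28
(a → c): 0.9 > 0.28, so result = 0.28
((a → c) ∧ b) = min(0.28, 0.88) = 0.28
(c ∨ a) = max(0.28, 0.9) = 0.9
((c ∨ a) ∧ a) = min(0.9, 0.9) = 0.9
(((c ∨ a) ∧ a) → b): 0.9 > 0.88, so result = 0.88
not a: Gödel ¬ of 0.9 = 0 (operand ≠ 0)
((((c ∨ a) ∧ a) → b) ∧ not a) = min(0.88, 0) = 0
(((a → c) ∧ b) ∧ ((((c ∨ a) ∧ a) → b) ∧ not a)) = min(0.28, 0) = 0
((c ∧ not (c → not b)) → (((a → c) ∧ b) ∧ ((((c ∨ a) ∧ a) → b) ∧ not a))): 0.28 > 0, so result = 0

0.00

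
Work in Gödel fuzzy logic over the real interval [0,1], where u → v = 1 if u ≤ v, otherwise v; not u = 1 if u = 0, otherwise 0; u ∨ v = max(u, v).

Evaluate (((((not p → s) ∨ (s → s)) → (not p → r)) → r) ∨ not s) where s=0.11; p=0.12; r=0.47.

0.47

not p: Gödel ¬ of 0.12 = 0 (operand ≠ 0)
(not p → s): 0 ≤ 0.11, so result = 1
(s → s): 0.11 ≤ 0.11, so result = 1
((not p → s) ∨ (s → s)) = max(1, 1) = 1
not p: Gödel ¬ of 0.12 = 0 (operand ≠ 0)
(not p → r): 0 ≤ 0.47, so result = 1
(((not p → s) ∨ (s → s)) → (not p → r)): 1 ≤ 1, so result = 1
((((not p → s) ∨ (s → s)) → (not p → r)) → r): 1 > 0.47, so result = 0.47
not s: Gödel ¬ of 0.11 = 0 (operand ≠ 0)
(((((not p → s) ∨ (s → s)) → (not p → r)) → r) ∨ not s) = max(0.47, 0) = 0.47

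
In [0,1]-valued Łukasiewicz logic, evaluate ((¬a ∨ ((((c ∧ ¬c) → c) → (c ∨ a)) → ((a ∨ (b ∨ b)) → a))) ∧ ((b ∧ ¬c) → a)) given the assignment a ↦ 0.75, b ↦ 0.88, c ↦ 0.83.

1.00

¬a: Łukasiewicz ¬ gives 1 − 0.75 = 0.25
¬c: Łukasiewicz ¬ gives 1 − 0.83 = 0.17
(c ∧ ¬c) = min(0.83, 0.17) = 0.17
((c ∧ ¬c) → c): min(1, 1 − 0.17 + 0.83) = 1
(c ∨ a) = max(0.83, 0.75) = 0.83
(((c ∧ ¬c) → c) → (c ∨ a)): min(1, 1 − 1 + 0.83) = 0.83
(b ∨ b) = max(0.88, 0.88) = 0.88
(a ∨ (b ∨ b)) = max(0.75, 0.88) = 0.88
((a ∨ (b ∨ b)) → a): min(1, 1 − 0.88 + 0.75) = 0.87
((((c ∧ ¬c) → c) → (c ∨ a)) → ((a ∨ (b ∨ b)) → a)): min(1, 1 − 0.83 + 0.87) = 1
(¬a ∨ ((((c ∧ ¬c) → c) → (c ∨ a)) → ((a ∨ (b ∨ b)) → a))) = max(0.25, 1) = 1
¬c: Łukasiewicz ¬ gives 1 − 0.83 = 0.17
(b ∧ ¬c) = min(0.88, 0.17) = 0.17
((b ∧ ¬c) → a): min(1, 1 − 0.17 + 0.75) = 1
((¬a ∨ ((((c ∧ ¬c) → c) → (c ∨ a)) → ((a ∨ (b ∨ b)) → a))) ∧ ((b ∧ ¬c) → a)) = min(1, 1) = 1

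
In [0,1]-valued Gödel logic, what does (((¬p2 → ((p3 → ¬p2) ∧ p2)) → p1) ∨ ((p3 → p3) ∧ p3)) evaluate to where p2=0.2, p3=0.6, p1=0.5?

¬p2: Gödel ¬ of 0.2 = 0 (operand ≠ 0)
¬p2: Gödel ¬ of 0.2 = 0 (operand ≠ 0)
(p3 → ¬p2): 0.6 > 0, so result = 0
((p3 → ¬p2) ∧ p2) = min(0, 0.2) = 0
(¬p2 → ((p3 → ¬p2) ∧ p2)): 0 ≤ 0, so result = 1
((¬p2 → ((p3 → ¬p2) ∧ p2)) → p1): 1 > 0.5, so result = 0.5
(p3 → p3): 0.6 ≤ 0.6, so result = 1
((p3 → p3) ∧ p3) = min(1, 0.6) = 0.6
(((¬p2 → ((p3 → ¬p2) ∧ p2)) → p1) ∨ ((p3 → p3) ∧ p3)) = max(0.5, 0.6) = 0.6

0.60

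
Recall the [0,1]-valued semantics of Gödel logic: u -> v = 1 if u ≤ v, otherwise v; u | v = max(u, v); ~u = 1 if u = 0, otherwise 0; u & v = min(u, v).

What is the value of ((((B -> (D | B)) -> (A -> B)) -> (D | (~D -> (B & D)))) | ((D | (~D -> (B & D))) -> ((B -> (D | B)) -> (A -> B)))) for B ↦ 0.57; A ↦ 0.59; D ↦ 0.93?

(D | B) = max(0.93, 0.57) = 0.93
(B -> (D | B)): 0.57 ≤ 0.93, so result = 1
(A -> B): 0.59 > 0.57, so result = 0.57
((B -> (D | B)) -> (A -> B)): 1 > 0.57, so result = 0.57
~D: Gödel ¬ of 0.93 = 0 (operand ≠ 0)
(B & D) = min(0.57, 0.93) = 0.57
(~D -> (B & D)): 0 ≤ 0.57, so result = 1
(D | (~D -> (B & D))) = max(0.93, 1) = 1
(((B -> (D | B)) -> (A -> B)) -> (D | (~D -> (B & D)))): 0.57 ≤ 1, so result = 1
~D: Gödel ¬ of 0.93 = 0 (operand ≠ 0)
(B & D) = min(0.57, 0.93) = 0.57
(~D -> (B & D)): 0 ≤ 0.57, so result = 1
(D | (~D -> (B & D))) = max(0.93, 1) = 1
(D | B) = max(0.93, 0.57) = 0.93
(B -> (D | B)): 0.57 ≤ 0.93, so result = 1
(A -> B): 0.59 > 0.57, so result = 0.57
((B -> (D | B)) -> (A -> B)): 1 > 0.57, so result = 0.57
((D | (~D -> (B & D))) -> ((B -> (D | B)) -> (A -> B))): 1 > 0.57, so result = 0.57
((((B -> (D | B)) -> (A -> B)) -> (D | (~D -> (B & D)))) | ((D | (~D -> (B & D))) -> ((B -> (D | B)) -> (A -> B)))) = max(1, 0.57) = 1

1.00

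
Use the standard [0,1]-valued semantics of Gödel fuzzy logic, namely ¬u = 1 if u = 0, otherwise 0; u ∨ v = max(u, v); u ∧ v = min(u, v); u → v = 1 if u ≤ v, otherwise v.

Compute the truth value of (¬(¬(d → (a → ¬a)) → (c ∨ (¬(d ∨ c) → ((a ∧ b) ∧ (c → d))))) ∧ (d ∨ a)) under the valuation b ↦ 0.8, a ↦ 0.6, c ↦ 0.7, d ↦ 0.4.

0.00

¬a: Gödel ¬ of 0.6 = 0 (operand ≠ 0)
(a → ¬a): 0.6 > 0, so result = 0
(d → (a → ¬a)): 0.4 > 0, so result = 0
¬(d → (a → ¬a)): Gödel ¬ of 0 = 1 (operand is 0)
(d ∨ c) = max(0.4, 0.7) = 0.7
¬(d ∨ c): Gödel ¬ of 0.7 = 0 (operand ≠ 0)
(a ∧ b) = min(0.6, 0.8) = 0.6
(c → d): 0.7 > 0.4, so result = 0.4
((a ∧ b) ∧ (c → d)) = min(0.6, 0.4) = 0.4
(¬(d ∨ c) → ((a ∧ b) ∧ (c → d))): 0 ≤ 0.4, so result = 1
(c ∨ (¬(d ∨ c) → ((a ∧ b) ∧ (c → d)))) = max(0.7, 1) = 1
(¬(d → (a → ¬a)) → (c ∨ (¬(d ∨ c) → ((a ∧ b) ∧ (c → d))))): 1 ≤ 1, so result = 1
¬(¬(d → (a → ¬a)) → (c ∨ (¬(d ∨ c) → ((a ∧ b) ∧ (c → d))))): Gödel ¬ of 1 = 0 (operand ≠ 0)
(d ∨ a) = max(0.4, 0.6) = 0.6
(¬(¬(d → (a → ¬a)) → (c ∨ (¬(d ∨ c) → ((a ∧ b) ∧ (c → d))))) ∧ (d ∨ a)) = min(0, 0.6) = 0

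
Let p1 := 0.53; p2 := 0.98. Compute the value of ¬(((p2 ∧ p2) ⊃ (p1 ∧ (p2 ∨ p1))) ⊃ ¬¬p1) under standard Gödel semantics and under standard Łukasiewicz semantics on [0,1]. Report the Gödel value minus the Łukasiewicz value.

-0.02

Gödel evaluation:
  (p2 ∧ p2) = min(0.98, 0.98) = 0.98
  (p2 ∨ p1) = max(0.98, 0.53) = 0.98
  (p1 ∧ (p2 ∨ p1)) = min(0.53, 0.98) = 0.53
  ((p2 ∧ p2) ⊃ (p1 ∧ (p2 ∨ p1))): 0.98 > 0.53, so result = 0.53
  ¬p1: Gödel ¬ of 0.53 = 0 (operand ≠ 0)
  ¬¬p1: Gödel ¬ of 0 = 1 (operand is 0)
  (((p2 ∧ p2) ⊃ (p1 ∧ (p2 ∨ p1))) ⊃ ¬¬p1): 0.53 ≤ 1, so result = 1
  ¬(((p2 ∧ p2) ⊃ (p1 ∧ (p2 ∨ p1))) ⊃ ¬¬p1): Gödel ¬ of 1 = 0 (operand ≠ 0)
  Gödel value = 0
Łukasiewicz evaluation:
  (p2 ∧ p2) = min(0.98, 0.98) = 0.98
  (p2 ∨ p1) = max(0.98, 0.53) = 0.98
  (p1 ∧ (p2 ∨ p1)) = min(0.53, 0.98) = 0.53
  ((p2 ∧ p2) ⊃ (p1 ∧ (p2 ∨ p1))): min(1, 1 − 0.98 + 0.53) = 0.55
  ¬p1: Łukasiewicz ¬ gives 1 − 0.53 = 0.47
  ¬¬p1: Łukasiewicz ¬ gives 1 − 0.47 = 0.53
  (((p2 ∧ p2) ⊃ (p1 ∧ (p2 ∨ p1))) ⊃ ¬¬p1): min(1, 1 − 0.55 + 0.53) = 0.98
  ¬(((p2 ∧ p2) ⊃ (p1 ∧ (p2 ∨ p1))) ⊃ ¬¬p1): Łukasiewicz ¬ gives 1 − 0.98 = 0.02
  Łukasiewicz value = 0.02
Difference: 0 − 0.02 = -0.02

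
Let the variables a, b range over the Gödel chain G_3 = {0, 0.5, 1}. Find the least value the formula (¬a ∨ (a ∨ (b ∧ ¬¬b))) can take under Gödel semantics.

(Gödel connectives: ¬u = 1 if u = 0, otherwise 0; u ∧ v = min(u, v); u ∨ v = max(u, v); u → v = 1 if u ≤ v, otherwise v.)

The minimum is attained at a = 0.5, b = 0:
  ¬a: Gödel ¬ of 0.5 = 0 (operand ≠ 0)
  ¬b: Gödel ¬ of 0 = 1 (operand is 0)
  ¬¬b: Gödel ¬ of 1 = 0 (operand ≠ 0)
  (b ∧ ¬¬b) = min(0, 0) = 0
  (a ∨ (b ∧ ¬¬b)) = max(0.5, 0) = 0.5
  (¬a ∨ (a ∨ (b ∧ ¬¬b))) = max(0, 0.5) = 0.5
Checking all 9 assignments confirms none give a value below 0.50.

0.50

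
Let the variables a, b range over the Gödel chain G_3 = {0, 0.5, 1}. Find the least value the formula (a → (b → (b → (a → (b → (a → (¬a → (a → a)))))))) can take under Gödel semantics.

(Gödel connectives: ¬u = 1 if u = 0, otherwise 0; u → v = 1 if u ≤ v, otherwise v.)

1.00

Every assignment gives 1. For instance at a = 0, b = 0:
  ¬a: Gödel ¬ of 0 = 1 (operand is 0)
  (a → a): 0 ≤ 0, so result = 1
  (¬a → (a → a)): 1 ≤ 1, so result = 1
  (a → (¬a → (a → a))): 0 ≤ 1, so result = 1
  (b → (a → (¬a → (a → a)))): 0 ≤ 1, so result = 1
  (a → (b → (a → (¬a → (a → a))))): 0 ≤ 1, so result = 1
  (b → (a → (b → (a → (¬a → (a → a)))))): 0 ≤ 1, so result = 1
  (b → (b → (a → (b → (a → (¬a → (a → a))))))): 0 ≤ 1, so result = 1
  (a → (b → (b → (a → (b → (a → (¬a → (a → a)))))))): 0 ≤ 1, so result = 1
All 9 assignments give value 1 — the formula is a G_3-tautology.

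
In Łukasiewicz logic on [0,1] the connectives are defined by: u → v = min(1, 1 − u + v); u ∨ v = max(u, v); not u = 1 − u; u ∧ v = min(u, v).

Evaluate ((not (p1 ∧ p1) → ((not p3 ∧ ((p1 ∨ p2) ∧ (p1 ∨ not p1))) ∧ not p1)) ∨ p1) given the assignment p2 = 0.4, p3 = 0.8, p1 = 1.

1.00

(p1 ∧ p1) = min(1, 1) = 1
not (p1 ∧ p1): Łukasiewicz ¬ gives 1 − 1 = 0
not p3: Łukasiewicz ¬ gives 1 − 0.8 = 0.2
(p1 ∨ p2) = max(1, 0.4) = 1
not p1: Łukasiewicz ¬ gives 1 − 1 = 0
(p1 ∨ not p1) = max(1, 0) = 1
((p1 ∨ p2) ∧ (p1 ∨ not p1)) = min(1, 1) = 1
(not p3 ∧ ((p1 ∨ p2) ∧ (p1 ∨ not p1))) = min(0.2, 1) = 0.2
not p1: Łukasiewicz ¬ gives 1 − 1 = 0
((not p3 ∧ ((p1 ∨ p2) ∧ (p1 ∨ not p1))) ∧ not p1) = min(0.2, 0) = 0
(not (p1 ∧ p1) → ((not p3 ∧ ((p1 ∨ p2) ∧ (p1 ∨ not p1))) ∧ not p1)): min(1, 1 − 0 + 0) = 1
((not (p1 ∧ p1) → ((not p3 ∧ ((p1 ∨ p2) ∧ (p1 ∨ not p1))) ∧ not p1)) ∨ p1) = max(1, 1) = 1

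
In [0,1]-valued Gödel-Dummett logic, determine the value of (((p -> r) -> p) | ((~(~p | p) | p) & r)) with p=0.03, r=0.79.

(p -> r): 0.03 ≤ 0.79, so result = 1
((p -> r) -> p): 1 > 0.03, so result = 0.03
~p: Gödel ¬ of 0.03 = 0 (operand ≠ 0)
(~p | p) = max(0, 0.03) = 0.03
~(~p | p): Gödel ¬ of 0.03 = 0 (operand ≠ 0)
(~(~p | p) | p) = max(0, 0.03) = 0.03
((~(~p | p) | p) & r) = min(0.03, 0.79) = 0.03
(((p -> r) -> p) | ((~(~p | p) | p) & r)) = max(0.03, 0.03) = 0.03

0.03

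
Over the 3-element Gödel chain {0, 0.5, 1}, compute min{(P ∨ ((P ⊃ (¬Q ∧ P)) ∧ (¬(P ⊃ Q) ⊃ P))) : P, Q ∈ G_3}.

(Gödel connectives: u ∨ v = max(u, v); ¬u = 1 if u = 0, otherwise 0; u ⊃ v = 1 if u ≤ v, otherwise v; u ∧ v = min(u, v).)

The minimum is attained at P = 0.5, Q = 0:
  ¬Q: Gödel ¬ of 0 = 1 (operand is 0)
  (¬Q ∧ P) = min(1, 0.5) = 0.5
  (P ⊃ (¬Q ∧ P)): 0.5 ≤ 0.5, so result = 1
  (P ⊃ Q): 0.5 > 0, so result = 0
  ¬(P ⊃ Q): Gödel ¬ of 0 = 1 (operand is 0)
  (¬(P ⊃ Q) ⊃ P): 1 > 0.5, so result = 0.5
  ((P ⊃ (¬Q ∧ P)) ∧ (¬(P ⊃ Q) ⊃ P)) = min(1, 0.5) = 0.5
  (P ∨ ((P ⊃ (¬Q ∧ P)) ∧ (¬(P ⊃ Q) ⊃ P))) = max(0.5, 0.5) = 0.5
Checking all 9 assignments confirms none give a value below 0.50.

0.50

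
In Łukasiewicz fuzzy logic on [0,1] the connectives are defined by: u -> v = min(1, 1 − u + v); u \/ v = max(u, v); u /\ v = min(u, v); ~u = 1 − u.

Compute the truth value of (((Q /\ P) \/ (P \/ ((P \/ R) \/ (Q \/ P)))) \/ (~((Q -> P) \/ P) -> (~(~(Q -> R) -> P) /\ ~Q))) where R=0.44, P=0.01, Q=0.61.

(Q /\ P) = min(0.61, 0.01) = 0.01
(P \/ R) = max(0.01, 0.44) = 0.44
(Q \/ P) = max(0.61, 0.01) = 0.61
((P \/ R) \/ (Q \/ P)) = max(0.44, 0.61) = 0.61
(P \/ ((P \/ R) \/ (Q \/ P))) = max(0.01, 0.61) = 0.61
((Q /\ P) \/ (P \/ ((P \/ R) \/ (Q \/ P)))) = max(0.01, 0.61) = 0.61
(Q -> P): min(1, 1 − 0.61 + 0.01) = 0.4
((Q -> P) \/ P) = max(0.4, 0.01) = 0.4
~((Q -> P) \/ P): Łukasiewicz ¬ gives 1 − 0.4 = 0.6
(Q -> R): min(1, 1 − 0.61 + 0.44) = 0.83
~(Q -> R): Łukasiewicz ¬ gives 1 − 0.83 = 0.17
(~(Q -> R) -> P): min(1, 1 − 0.17 + 0.01) = 0.84
~(~(Q -> R) -> P): Łukasiewicz ¬ gives 1 − 0.84 = 0.16
~Q: Łukasiewicz ¬ gives 1 − 0.61 = 0.39
(~(~(Q -> R) -> P) /\ ~Q) = min(0.16, 0.39) = 0.16
(~((Q -> P) \/ P) -> (~(~(Q -> R) -> P) /\ ~Q)): min(1, 1 − 0.6 + 0.16) = 0.56
(((Q /\ P) \/ (P \/ ((P \/ R) \/ (Q \/ P)))) \/ (~((Q -> P) \/ P) -> (~(~(Q -> R) -> P) /\ ~Q))) = max(0.61, 0.56) = 0.61

0.61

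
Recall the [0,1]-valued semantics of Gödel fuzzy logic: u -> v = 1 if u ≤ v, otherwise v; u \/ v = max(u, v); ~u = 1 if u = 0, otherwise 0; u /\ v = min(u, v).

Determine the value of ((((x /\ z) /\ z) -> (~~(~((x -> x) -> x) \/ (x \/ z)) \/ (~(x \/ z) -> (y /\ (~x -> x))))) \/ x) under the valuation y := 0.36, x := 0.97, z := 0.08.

(x /\ z) = min(0.97, 0.08) = 0.08
((x /\ z) /\ z) = min(0.08, 0.08) = 0.08
(x -> x): 0.97 ≤ 0.97, so result = 1
((x -> x) -> x): 1 > 0.97, so result = 0.97
~((x -> x) -> x): Gödel ¬ of 0.97 = 0 (operand ≠ 0)
(x \/ z) = max(0.97, 0.08) = 0.97
(~((x -> x) -> x) \/ (x \/ z)) = max(0, 0.97) = 0.97
~(~((x -> x) -> x) \/ (x \/ z)): Gödel ¬ of 0.97 = 0 (operand ≠ 0)
~~(~((x -> x) -> x) \/ (x \/ z)): Gödel ¬ of 0 = 1 (operand is 0)
(x \/ z) = max(0.97, 0.08) = 0.97
~(x \/ z): Gödel ¬ of 0.97 = 0 (operand ≠ 0)
~x: Gödel ¬ of 0.97 = 0 (operand ≠ 0)
(~x -> x): 0 ≤ 0.97, so result = 1
(y /\ (~x -> x)) = min(0.36, 1) = 0.36
(~(x \/ z) -> (y /\ (~x -> x))): 0 ≤ 0.36, so result = 1
(~~(~((x -> x) -> x) \/ (x \/ z)) \/ (~(x \/ z) -> (y /\ (~x -> x)))) = max(1, 1) = 1
(((x /\ z) /\ z) -> (~~(~((x -> x) -> x) \/ (x \/ z)) \/ (~(x \/ z) -> (y /\ (~x -> x))))): 0.08 ≤ 1, so result = 1
((((x /\ z) /\ z) -> (~~(~((x -> x) -> x) \/ (x \/ z)) \/ (~(x \/ z) -> (y /\ (~x -> x))))) \/ x) = max(1, 0.97) = 1

1.00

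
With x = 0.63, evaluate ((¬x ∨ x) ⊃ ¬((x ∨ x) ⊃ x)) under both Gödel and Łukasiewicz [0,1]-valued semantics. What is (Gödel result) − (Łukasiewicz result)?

Gödel evaluation:
  ¬x: Gödel ¬ of 0.63 = 0 (operand ≠ 0)
  (¬x ∨ x) = max(0, 0.63) = 0.63
  (x ∨ x) = max(0.63, 0.63) = 0.63
  ((x ∨ x) ⊃ x): 0.63 ≤ 0.63, so result = 1
  ¬((x ∨ x) ⊃ x): Gödel ¬ of 1 = 0 (operand ≠ 0)
  ((¬x ∨ x) ⊃ ¬((x ∨ x) ⊃ x)): 0.63 > 0, so result = 0
  Gödel value = 0
Łukasiewicz evaluation:
  ¬x: Łukasiewicz ¬ gives 1 − 0.63 = 0.37
  (¬x ∨ x) = max(0.37, 0.63) = 0.63
  (x ∨ x) = max(0.63, 0.63) = 0.63
  ((x ∨ x) ⊃ x): min(1, 1 − 0.63 + 0.63) = 1
  ¬((x ∨ x) ⊃ x): Łukasiewicz ¬ gives 1 − 1 = 0
  ((¬x ∨ x) ⊃ ¬((x ∨ x) ⊃ x)): min(1, 1 − 0.63 + 0) = 0.37
  Łukasiewicz value = 0.37
Difference: 0 − 0.37 = -0.37

-0.37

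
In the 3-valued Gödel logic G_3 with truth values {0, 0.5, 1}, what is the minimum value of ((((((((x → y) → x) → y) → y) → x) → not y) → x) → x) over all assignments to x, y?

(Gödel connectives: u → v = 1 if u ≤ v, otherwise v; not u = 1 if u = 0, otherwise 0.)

The minimum is attained at x = 0.5, y = 0.5:
  (x → y): 0.5 ≤ 0.5, so result = 1
  ((x → y) → x): 1 > 0.5, so result = 0.5
  (((x → y) → x) → y): 0.5 ≤ 0.5, so result = 1
  ((((x → y) → x) → y) → y): 1 > 0.5, so result = 0.5
  (((((x → y) → x) → y) → y) → x): 0.5 ≤ 0.5, so result = 1
  not y: Gödel ¬ of 0.5 = 0 (operand ≠ 0)
  ((((((x → y) → x) → y) → y) → x) → not y): 1 > 0, so result = 0
  (((((((x → y) → x) → y) → y) → x) → not y) → x): 0 ≤ 0.5, so result = 1
  ((((((((x → y) → x) → y) → y) → x) → not y) → x) → x): 1 > 0.5, so result = 0.5
Checking all 9 assignments confirms none give a value below 0.50.

0.50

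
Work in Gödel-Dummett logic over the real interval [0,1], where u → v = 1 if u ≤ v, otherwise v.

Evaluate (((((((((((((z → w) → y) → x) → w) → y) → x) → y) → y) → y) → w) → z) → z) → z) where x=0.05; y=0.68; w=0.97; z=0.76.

(z → w): 0.76 ≤ 0.97, so result = 1
((z → w) → y): 1 > 0.68, so result = 0.68
(((z → w) → y) → x): 0.68 > 0.05, so result = 0.05
((((z → w) → y) → x) → w): 0.05 ≤ 0.97, so result = 1
(((((z → w) → y) → x) → w) → y): 1 > 0.68, so result = 0.68
((((((z → w) → y) → x) → w) → y) → x): 0.68 > 0.05, so result = 0.05
(((((((z → w) → y) → x) → w) → y) → x) → y): 0.05 ≤ 0.68, so result = 1
((((((((z → w) → y) → x) → w) → y) → x) → y) → y): 1 > 0.68, so result = 0.68
(((((((((z → w) → y) → x) → w) → y) → x) → y) → y) → y): 0.68 ≤ 0.68, so result = 1
((((((((((z → w) → y) → x) → w) → y) → x) → y) → y) → y) → w): 1 > 0.97, so result = 0.97
(((((((((((z → w) → y) → x) → w) → y) → x) → y) → y) → y) → w) → z): 0.97 > 0.76, so result = 0.76
((((((((((((z → w) → y) → x) → w) → y) → x) → y) → y) → y) → w) → z) → z): 0.76 ≤ 0.76, so result = 1
(((((((((((((z → w) → y) → x) → w) → y) → x) → y) → y) → y) → w) → z) → z) → z): 1 > 0.76, so result = 0.76

0.76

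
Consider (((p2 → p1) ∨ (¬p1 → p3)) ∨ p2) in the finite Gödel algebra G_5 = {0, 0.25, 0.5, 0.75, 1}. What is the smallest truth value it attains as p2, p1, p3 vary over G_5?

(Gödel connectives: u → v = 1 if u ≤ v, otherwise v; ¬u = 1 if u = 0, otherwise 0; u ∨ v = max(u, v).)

The minimum is attained at p2 = 0.25, p1 = 0, p3 = 0:
  (p2 → p1): 0.25 > 0, so result = 0
  ¬p1: Gödel ¬ of 0 = 1 (operand is 0)
  (¬p1 → p3): 1 > 0, so result = 0
  ((p2 → p1) ∨ (¬p1 → p3)) = max(0, 0) = 0
  (((p2 → p1) ∨ (¬p1 → p3)) ∨ p2) = max(0, 0.25) = 0.25
Checking all 125 assignments confirms none give a value below 0.25.

0.25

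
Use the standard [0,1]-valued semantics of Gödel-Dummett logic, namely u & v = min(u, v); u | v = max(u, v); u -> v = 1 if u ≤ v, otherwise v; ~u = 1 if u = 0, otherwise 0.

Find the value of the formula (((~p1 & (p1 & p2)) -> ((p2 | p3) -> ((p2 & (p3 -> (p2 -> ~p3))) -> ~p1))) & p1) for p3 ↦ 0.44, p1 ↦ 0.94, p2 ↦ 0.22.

~p1: Gödel ¬ of 0.94 = 0 (operand ≠ 0)
(p1 & p2) = min(0.94, 0.22) = 0.22
(~p1 & (p1 & p2)) = min(0, 0.22) = 0
(p2 | p3) = max(0.22, 0.44) = 0.44
~p3: Gödel ¬ of 0.44 = 0 (operand ≠ 0)
(p2 -> ~p3): 0.22 > 0, so result = 0
(p3 -> (p2 -> ~p3)): 0.44 > 0, so result = 0
(p2 & (p3 -> (p2 -> ~p3))) = min(0.22, 0) = 0
~p1: Gödel ¬ of 0.94 = 0 (operand ≠ 0)
((p2 & (p3 -> (p2 -> ~p3))) -> ~p1): 0 ≤ 0, so result = 1
((p2 | p3) -> ((p2 & (p3 -> (p2 -> ~p3))) -> ~p1)): 0.44 ≤ 1, so result = 1
((~p1 & (p1 & p2)) -> ((p2 | p3) -> ((p2 & (p3 -> (p2 -> ~p3))) -> ~p1))): 0 ≤ 1, so result = 1
(((~p1 & (p1 & p2)) -> ((p2 | p3) -> ((p2 & (p3 -> (p2 -> ~p3))) -> ~p1))) & p1) = min(1, 0.94) = 0.94

0.94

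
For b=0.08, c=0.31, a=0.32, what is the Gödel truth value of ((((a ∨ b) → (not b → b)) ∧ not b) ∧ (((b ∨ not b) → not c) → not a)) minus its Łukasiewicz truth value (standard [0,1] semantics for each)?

-0.84

Gödel evaluation:
  (a ∨ b) = max(0.32, 0.08) = 0.32
  not b: Gödel ¬ of 0.08 = 0 (operand ≠ 0)
  (not b → b): 0 ≤ 0.08, so result = 1
  ((a ∨ b) → (not b → b)): 0.32 ≤ 1, so result = 1
  not b: Gödel ¬ of 0.08 = 0 (operand ≠ 0)
  (((a ∨ b) → (not b → b)) ∧ not b) = min(1, 0) = 0
  not b: Gödel ¬ of 0.08 = 0 (operand ≠ 0)
  (b ∨ not b) = max(0.08, 0) = 0.08
  not c: Gödel ¬ of 0.31 = 0 (operand ≠ 0)
  ((b ∨ not b) → not c): 0.08 > 0, so result = 0
  not a: Gödel ¬ of 0.32 = 0 (operand ≠ 0)
  (((b ∨ not b) → not c) → not a): 0 ≤ 0, so result = 1
  ((((a ∨ b) → (not b → b)) ∧ not b) ∧ (((b ∨ not b) → not c) → not a)) = min(0, 1) = 0
  Gödel value = 0
Łukasiewicz evaluation:
  (a ∨ b) = max(0.32, 0.08) = 0.32
  not b: Łukasiewicz ¬ gives 1 − 0.08 = 0.92
  (not b → b): min(1, 1 − 0.92 + 0.08) = 0.16
  ((a ∨ b) → (not b → b)): min(1, 1 − 0.32 + 0.16) = 0.84
  not b: Łukasiewicz ¬ gives 1 − 0.08 = 0.92
  (((a ∨ b) → (not b → b)) ∧ not b) = min(0.84, 0.92) = 0.84
  not b: Łukasiewicz ¬ gives 1 − 0.08 = 0.92
  (b ∨ not b) = max(0.08, 0.92) = 0.92
  not c: Łukasiewicz ¬ gives 1 − 0.31 = 0.69
  ((b ∨ not b) → not c): min(1, 1 − 0.92 + 0.69) = 0.77
  not a: Łukasiewicz ¬ gives 1 − 0.32 = 0.68
  (((b ∨ not b) → not c) → not a): min(1, 1 − 0.77 + 0.68) = 0.91
  ((((a ∨ b) → (not b → b)) ∧ not b) ∧ (((b ∨ not b) → not c) → not a)) = min(0.84, 0.91) = 0.84
  Łukasiewicz value = 0.84
Difference: 0 − 0.84 = -0.84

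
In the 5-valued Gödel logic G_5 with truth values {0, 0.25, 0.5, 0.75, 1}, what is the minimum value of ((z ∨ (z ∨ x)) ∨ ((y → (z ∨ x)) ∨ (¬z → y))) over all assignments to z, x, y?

0.25

The minimum is attained at z = 0, x = 0, y = 0.25:
  (z ∨ x) = max(0, 0) = 0
  (z ∨ (z ∨ x)) = max(0, 0) = 0
  (z ∨ x) = max(0, 0) = 0
  (y → (z ∨ x)): 0.25 > 0, so result = 0
  ¬z: Gödel ¬ of 0 = 1 (operand is 0)
  (¬z → y): 1 > 0.25, so result = 0.25
  ((y → (z ∨ x)) ∨ (¬z → y)) = max(0, 0.25) = 0.25
  ((z ∨ (z ∨ x)) ∨ ((y → (z ∨ x)) ∨ (¬z → y))) = max(0, 0.25) = 0.25
Checking all 125 assignments confirms none give a value below 0.25.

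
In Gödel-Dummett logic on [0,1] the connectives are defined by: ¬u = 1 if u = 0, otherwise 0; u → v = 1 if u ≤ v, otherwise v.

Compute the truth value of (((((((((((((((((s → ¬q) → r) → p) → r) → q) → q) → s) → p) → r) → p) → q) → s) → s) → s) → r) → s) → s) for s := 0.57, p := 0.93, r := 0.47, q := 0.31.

0.57

¬q: Gödel ¬ of 0.31 = 0 (operand ≠ 0)
(s → ¬q): 0.57 > 0, so result = 0
((s → ¬q) → r): 0 ≤ 0.47, so result = 1
(((s → ¬q) → r) → p): 1 > 0.93, so result = 0.93
((((s → ¬q) → r) → p) → r): 0.93 > 0.47, so result = 0.47
(((((s → ¬q) → r) → p) → r) → q): 0.47 > 0.31, so result = 0.31
((((((s → ¬q) → r) → p) → r) → q) → q): 0.31 ≤ 0.31, so result = 1
(((((((s → ¬q) → r) → p) → r) → q) → q) → s): 1 > 0.57, so result = 0.57
((((((((s → ¬q) → r) → p) → r) → q) → q) → s) → p): 0.57 ≤ 0.93, so result = 1
(((((((((s → ¬q) → r) → p) → r) → q) → q) → s) → p) → r): 1 > 0.47, so result = 0.47
((((((((((s → ¬q) → r) → p) → r) → q) → q) → s) → p) → r) → p): 0.47 ≤ 0.93, so result = 1
(((((((((((s → ¬q) → r) → p) → r) → q) → q) → s) → p) → r) → p) → q): 1 > 0.31, so result = 0.31
((((((((((((s → ¬q) → r) → p) → r) → q) → q) → s) → p) → r) → p) → q) → s): 0.31 ≤ 0.57, so result = 1
(((((((((((((s → ¬q) → r) → p) → r) → q) → q) → s) → p) → r) → p) → q) → s) → s): 1 > 0.57, so result = 0.57
((((((((((((((s → ¬q) → r) → p) → r) → q) → q) → s) → p) → r) → p) → q) → s) → s) → s): 0.57 ≤ 0.57, so result = 1
(((((((((((((((s → ¬q) → r) → p) → r) → q) → q) → s) → p) → r) → p) → q) → s) → s) → s) → r): 1 > 0.47, so result = 0.47
((((((((((((((((s → ¬q) → r) → p) → r) → q) → q) → s) → p) → r) → p) → q) → s) → s) → s) → r) → s): 0.47 ≤ 0.57, so result = 1
(((((((((((((((((s → ¬q) → r) → p) → r) → q) → q) → s) → p) → r) → p) → q) → s) → s) → s) → r) → s) → s): 1 > 0.57, so result = 0.57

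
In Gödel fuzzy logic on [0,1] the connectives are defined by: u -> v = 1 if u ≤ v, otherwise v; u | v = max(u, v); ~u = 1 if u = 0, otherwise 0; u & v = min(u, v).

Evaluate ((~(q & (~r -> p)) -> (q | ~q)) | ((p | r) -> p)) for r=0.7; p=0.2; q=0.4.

~r: Gödel ¬ of 0.7 = 0 (operand ≠ 0)
(~r -> p): 0 ≤ 0.2, so result = 1
(q & (~r -> p)) = min(0.4, 1) = 0.4
~(q & (~r -> p)): Gödel ¬ of 0.4 = 0 (operand ≠ 0)
~q: Gödel ¬ of 0.4 = 0 (operand ≠ 0)
(q | ~q) = max(0.4, 0) = 0.4
(~(q & (~r -> p)) -> (q | ~q)): 0 ≤ 0.4, so result = 1
(p | r) = max(0.2, 0.7) = 0.7
((p | r) -> p): 0.7 > 0.2, so result = 0.2
((~(q & (~r -> p)) -> (q | ~q)) | ((p | r) -> p)) = max(1, 0.2) = 1

1.00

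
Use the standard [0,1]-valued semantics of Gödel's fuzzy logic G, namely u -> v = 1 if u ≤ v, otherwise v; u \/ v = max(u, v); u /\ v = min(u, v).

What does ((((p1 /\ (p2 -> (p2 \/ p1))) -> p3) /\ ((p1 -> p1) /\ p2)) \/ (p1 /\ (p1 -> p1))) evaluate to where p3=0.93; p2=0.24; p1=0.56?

0.56

(p2 \/ p1) = max(0.24, 0.56) = 0.56
(p2 -> (p2 \/ p1)): 0.24 ≤ 0.56, so result = 1
(p1 /\ (p2 -> (p2 \/ p1))) = min(0.56, 1) = 0.56
((p1 /\ (p2 -> (p2 \/ p1))) -> p3): 0.56 ≤ 0.93, so result = 1
(p1 -> p1): 0.56 ≤ 0.56, so result = 1
((p1 -> p1) /\ p2) = min(1, 0.24) = 0.24
(((p1 /\ (p2 -> (p2 \/ p1))) -> p3) /\ ((p1 -> p1) /\ p2)) = min(1, 0.24) = 0.24
(p1 -> p1): 0.56 ≤ 0.56, so result = 1
(p1 /\ (p1 -> p1)) = min(0.56, 1) = 0.56
((((p1 /\ (p2 -> (p2 \/ p1))) -> p3) /\ ((p1 -> p1) /\ p2)) \/ (p1 /\ (p1 -> p1))) = max(0.24, 0.56) = 0.56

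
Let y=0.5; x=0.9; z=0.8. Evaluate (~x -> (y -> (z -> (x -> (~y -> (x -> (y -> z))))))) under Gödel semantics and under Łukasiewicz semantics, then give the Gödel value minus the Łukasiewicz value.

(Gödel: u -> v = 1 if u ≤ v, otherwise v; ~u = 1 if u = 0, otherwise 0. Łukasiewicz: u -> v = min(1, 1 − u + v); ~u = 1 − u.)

0.00

Gödel evaluation:
  ~x: Gödel ¬ of 0.9 = 0 (operand ≠ 0)
  ~y: Gödel ¬ of 0.5 = 0 (operand ≠ 0)
  (y -> z): 0.5 ≤ 0.8, so result = 1
  (x -> (y -> z)): 0.9 ≤ 1, so result = 1
  (~y -> (x -> (y -> z))): 0 ≤ 1, so result = 1
  (x -> (~y -> (x -> (y -> z)))): 0.9 ≤ 1, so result = 1
  (z -> (x -> (~y -> (x -> (y -> z))))): 0.8 ≤ 1, so result = 1
  (y -> (z -> (x -> (~y -> (x -> (y -> z)))))): 0.5 ≤ 1, so result = 1
  (~x -> (y -> (z -> (x -> (~y -> (x -> (y -> z))))))): 0 ≤ 1, so result = 1
  Gödel value = 1
Łukasiewicz evaluation:
  ~x: Łukasiewicz ¬ gives 1 − 0.9 = 0.1
  ~y: Łukasiewicz ¬ gives 1 − 0.5 = 0.5
  (y -> z): min(1, 1 − 0.5 + 0.8) = 1
  (x -> (y -> z)): min(1, 1 − 0.9 + 1) = 1
  (~y -> (x -> (y -> z))): min(1, 1 − 0.5 + 1) = 1
  (x -> (~y -> (x -> (y -> z)))): min(1, 1 − 0.9 + 1) = 1
  (z -> (x -> (~y -> (x -> (y -> z))))): min(1, 1 − 0.8 + 1) = 1
  (y -> (z -> (x -> (~y -> (x -> (y -> z)))))): min(1, 1 − 0.5 + 1) = 1
  (~x -> (y -> (z -> (x -> (~y -> (x -> (y -> z))))))): min(1, 1 − 0.1 + 1) = 1
  Łukasiewicz value = 1
Difference: 1 − 1 = 0.00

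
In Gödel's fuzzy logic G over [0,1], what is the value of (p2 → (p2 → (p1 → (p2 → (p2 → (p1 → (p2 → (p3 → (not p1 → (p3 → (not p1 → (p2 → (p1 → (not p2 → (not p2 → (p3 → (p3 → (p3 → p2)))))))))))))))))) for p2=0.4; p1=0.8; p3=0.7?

not p1: Gödel ¬ of 0.8 = 0 (operand ≠ 0)
not p1: Gödel ¬ of 0.8 = 0 (operand ≠ 0)
not p2: Gödel ¬ of 0.4 = 0 (operand ≠ 0)
not p2: Gödel ¬ of 0.4 = 0 (operand ≠ 0)
(p3 → p2): 0.7 > 0.4, so result = 0.4
(p3 → (p3 → p2)): 0.7 > 0.4, so result = 0.4
(p3 → (p3 → (p3 → p2))): 0.7 > 0.4, so result = 0.4
(not p2 → (p3 → (p3 → (p3 → p2)))): 0 ≤ 0.4, so result = 1
(not p2 → (not p2 → (p3 → (p3 → (p3 → p2))))): 0 ≤ 1, so result = 1
(p1 → (not p2 → (not p2 → (p3 → (p3 → (p3 → p2)))))): 0.8 ≤ 1, so result = 1
(p2 → (p1 → (not p2 → (not p2 → (p3 → (p3 → (p3 → p2))))))): 0.4 ≤ 1, so result = 1
(not p1 → (p2 → (p1 → (not p2 → (not p2 → (p3 → (p3 → (p3 → p2)))))))): 0 ≤ 1, so result = 1
(p3 → (not p1 → (p2 → (p1 → (not p2 → (not p2 → (p3 → (p3 → (p3 → p2))))))))): 0.7 ≤ 1, so result = 1
(not p1 → (p3 → (not p1 → (p2 → (p1 → (not p2 → (not p2 → (p3 → (p3 → (p3 → p2)))))))))): 0 ≤ 1, so result = 1
(p3 → (not p1 → (p3 → (not p1 → (p2 → (p1 → (not p2 → (not p2 → (p3 → (p3 → (p3 → p2))))))))))): 0.7 ≤ 1, so result = 1
(p2 → (p3 → (not p1 → (p3 → (not p1 → (p2 → (p1 → (not p2 → (not p2 → (p3 → (p3 → (p3 → p2)))))))))))): 0.4 ≤ 1, so result = 1
(p1 → (p2 → (p3 → (not p1 → (p3 → (not p1 → (p2 → (p1 → (not p2 → (not p2 → (p3 → (p3 → (p3 → p2))))))))))))): 0.8 ≤ 1, so result = 1
(p2 → (p1 → (p2 → (p3 → (not p1 → (p3 → (not p1 → (p2 → (p1 → (not p2 → (not p2 → (p3 → (p3 → (p3 → p2)))))))))))))): 0.4 ≤ 1, so result = 1
(p2 → (p2 → (p1 → (p2 → (p3 → (not p1 → (p3 → (not p1 → (p2 → (p1 → (not p2 → (not p2 → (p3 → (p3 → (p3 → p2))))))))))))))): 0.4 ≤ 1, so result = 1
(p1 → (p2 → (p2 → (p1 → (p2 → (p3 → (not p1 → (p3 → (not p1 → (p2 → (p1 → (not p2 → (not p2 → (p3 → (p3 → (p3 → p2)))))))))))))))): 0.8 ≤ 1, so result = 1
(p2 → (p1 → (p2 → (p2 → (p1 → (p2 → (p3 → (not p1 → (p3 → (not p1 → (p2 → (p1 → (not p2 → (not p2 → (p3 → (p3 → (p3 → p2))))))))))))))))): 0.4 ≤ 1, so result = 1
(p2 → (p2 → (p1 → (p2 → (p2 → (p1 → (p2 → (p3 → (not p1 → (p3 → (not p1 → (p2 → (p1 → (not p2 → (not p2 → (p3 → (p3 → (p3 → p2)))))))))))))))))): 0.4 ≤ 1, so result = 1

1.00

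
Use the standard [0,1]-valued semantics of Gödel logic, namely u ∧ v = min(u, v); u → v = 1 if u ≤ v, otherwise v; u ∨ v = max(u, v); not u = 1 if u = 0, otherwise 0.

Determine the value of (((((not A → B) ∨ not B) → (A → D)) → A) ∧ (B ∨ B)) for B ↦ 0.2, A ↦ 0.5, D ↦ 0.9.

0.20

not A: Gödel ¬ of 0.5 = 0 (operand ≠ 0)
(not A → B): 0 ≤ 0.2, so result = 1
not B: Gödel ¬ of 0.2 = 0 (operand ≠ 0)
((not A → B) ∨ not B) = max(1, 0) = 1
(A → D): 0.5 ≤ 0.9, so result = 1
(((not A → B) ∨ not B) → (A → D)): 1 ≤ 1, so result = 1
((((not A → B) ∨ not B) → (A → D)) → A): 1 > 0.5, so result = 0.5
(B ∨ B) = max(0.2, 0.2) = 0.2
(((((not A → B) ∨ not B) → (A → D)) → A) ∧ (B ∨ B)) = min(0.5, 0.2) = 0.2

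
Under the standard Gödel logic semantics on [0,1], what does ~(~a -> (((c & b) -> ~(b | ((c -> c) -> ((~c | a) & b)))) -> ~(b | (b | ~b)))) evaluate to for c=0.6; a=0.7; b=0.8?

~a: Gödel ¬ of 0.7 = 0 (operand ≠ 0)
(c & b) = min(0.6, 0.8) = 0.6
(c -> c): 0.6 ≤ 0.6, so result = 1
~c: Gödel ¬ of 0.6 = 0 (operand ≠ 0)
(~c | a) = max(0, 0.7) = 0.7
((~c | a) & b) = min(0.7, 0.8) = 0.7
((c -> c) -> ((~c | a) & b)): 1 > 0.7, so result = 0.7
(b | ((c -> c) -> ((~c | a) & b))) = max(0.8, 0.7) = 0.8
~(b | ((c -> c) -> ((~c | a) & b))): Gödel ¬ of 0.8 = 0 (operand ≠ 0)
((c & b) -> ~(b | ((c -> c) -> ((~c | a) & b)))): 0.6 > 0, so result = 0
~b: Gödel ¬ of 0.8 = 0 (operand ≠ 0)
(b | ~b) = max(0.8, 0) = 0.8
(b | (b | ~b)) = max(0.8, 0.8) = 0.8
~(b | (b | ~b)): Gödel ¬ of 0.8 = 0 (operand ≠ 0)
(((c & b) -> ~(b | ((c -> c) -> ((~c | a) & b)))) -> ~(b | (b | ~b))): 0 ≤ 0, so result = 1
(~a -> (((c & b) -> ~(b | ((c -> c) -> ((~c | a) & b)))) -> ~(b | (b | ~b)))): 0 ≤ 1, so result = 1
~(~a -> (((c & b) -> ~(b | ((c -> c) -> ((~c | a) & b)))) -> ~(b | (b | ~b)))): Gödel ¬ of 1 = 0 (operand ≠ 0)

0.00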